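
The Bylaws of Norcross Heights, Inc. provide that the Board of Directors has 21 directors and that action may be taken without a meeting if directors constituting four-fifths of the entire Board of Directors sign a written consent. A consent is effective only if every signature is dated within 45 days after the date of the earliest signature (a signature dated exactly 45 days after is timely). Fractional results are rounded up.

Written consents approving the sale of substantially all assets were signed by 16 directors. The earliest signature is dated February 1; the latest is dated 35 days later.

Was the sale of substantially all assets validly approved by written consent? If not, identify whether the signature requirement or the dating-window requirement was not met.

Not effective — insufficient signatures.

Signatures required: four-fifths of 21 — 4/5 of 21 = 16.80, rounded up to 17, so 17 needed; 16 signed. Insufficient.
Dating window: the latest signature is 35 days after the earliest; the limit is 45 days. Within the window.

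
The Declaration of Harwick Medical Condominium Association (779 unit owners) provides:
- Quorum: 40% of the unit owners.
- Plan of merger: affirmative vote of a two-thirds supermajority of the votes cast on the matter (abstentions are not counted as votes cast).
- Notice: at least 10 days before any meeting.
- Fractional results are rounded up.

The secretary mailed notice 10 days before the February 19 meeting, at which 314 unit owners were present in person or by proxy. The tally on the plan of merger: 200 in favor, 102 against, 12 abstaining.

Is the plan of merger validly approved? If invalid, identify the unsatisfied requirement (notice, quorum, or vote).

Notice: 10 days given; 10 required. Satisfied.
Quorum: 40% of 779 = 311.60, rounded up to 312; 314 present. Satisfied.
Vote: requires two-thirds of the votes cast (314 − 12 abstaining = 302); 2/3 of 302 = 201.33, rounded up to 202, so 202 needed; 200 in favor. Not satisfied.

Invalid — vote requirement not satisfied.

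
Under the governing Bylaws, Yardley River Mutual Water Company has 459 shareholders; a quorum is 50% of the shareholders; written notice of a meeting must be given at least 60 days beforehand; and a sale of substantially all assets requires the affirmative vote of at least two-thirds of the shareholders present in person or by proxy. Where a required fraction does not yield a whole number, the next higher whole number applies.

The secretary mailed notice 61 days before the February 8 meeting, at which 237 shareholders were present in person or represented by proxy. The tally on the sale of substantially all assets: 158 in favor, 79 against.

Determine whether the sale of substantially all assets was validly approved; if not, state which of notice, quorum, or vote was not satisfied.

Notice: 61 days given; 60 required. Satisfied.
Quorum: 50% of 459 = 229.50, rounded up to 230; 237 present. Satisfied.
Vote: requires two-thirds of those present (237); 2/3 of 237 = 158, so 158 needed; 158 in favor. Satisfied.

Valid — all requirements satisfied.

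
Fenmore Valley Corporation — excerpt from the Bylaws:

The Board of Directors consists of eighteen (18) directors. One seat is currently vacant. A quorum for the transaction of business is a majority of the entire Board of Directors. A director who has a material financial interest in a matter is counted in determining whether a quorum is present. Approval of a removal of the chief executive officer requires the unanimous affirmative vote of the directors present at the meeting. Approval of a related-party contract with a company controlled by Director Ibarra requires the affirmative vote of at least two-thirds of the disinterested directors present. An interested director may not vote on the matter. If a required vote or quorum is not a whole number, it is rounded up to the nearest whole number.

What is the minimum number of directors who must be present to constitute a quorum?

10

A majority of 18 is 10.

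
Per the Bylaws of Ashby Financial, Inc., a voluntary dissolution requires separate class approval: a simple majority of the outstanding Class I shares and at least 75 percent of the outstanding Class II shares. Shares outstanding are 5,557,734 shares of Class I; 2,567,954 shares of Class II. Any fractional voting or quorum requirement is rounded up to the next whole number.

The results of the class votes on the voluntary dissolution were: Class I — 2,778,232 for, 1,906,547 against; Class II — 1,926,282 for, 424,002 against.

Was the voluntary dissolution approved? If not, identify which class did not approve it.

Not approved — the Class I shares did not give the required vote.

Class I: a majority of 5557734 is 2778868; 2,778,868 required, 2,778,232 in favor — not approved.
Class II: 3/4 of 2567954 = 1925965.50, rounded up to 1925966; 1,925,966 required, 1,926,282 in favor — approved.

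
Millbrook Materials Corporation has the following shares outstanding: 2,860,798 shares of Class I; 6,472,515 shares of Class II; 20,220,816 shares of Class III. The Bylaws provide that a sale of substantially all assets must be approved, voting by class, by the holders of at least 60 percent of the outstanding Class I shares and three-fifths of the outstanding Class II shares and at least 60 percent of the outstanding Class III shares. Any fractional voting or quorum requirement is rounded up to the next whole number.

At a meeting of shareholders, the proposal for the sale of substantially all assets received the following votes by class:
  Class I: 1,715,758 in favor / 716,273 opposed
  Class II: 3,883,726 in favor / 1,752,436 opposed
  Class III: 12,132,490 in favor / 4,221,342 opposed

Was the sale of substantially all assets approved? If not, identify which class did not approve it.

Class I: 3/5 of 2860798 = 1716478.80, rounded up to 1716479; 1,716,479 required, 1,715,758 in favor — not approved.
Class II: 3/5 of 6472515 = 3883509; 3,883,509 required, 3,883,726 in favor — approved.
Class III: 3/5 of 20220816 = 12132489.60, rounded up to 12132490; 12,132,490 required, 12,132,490 in favor — approved.

Not approved — the Class I shares did not give the required vote.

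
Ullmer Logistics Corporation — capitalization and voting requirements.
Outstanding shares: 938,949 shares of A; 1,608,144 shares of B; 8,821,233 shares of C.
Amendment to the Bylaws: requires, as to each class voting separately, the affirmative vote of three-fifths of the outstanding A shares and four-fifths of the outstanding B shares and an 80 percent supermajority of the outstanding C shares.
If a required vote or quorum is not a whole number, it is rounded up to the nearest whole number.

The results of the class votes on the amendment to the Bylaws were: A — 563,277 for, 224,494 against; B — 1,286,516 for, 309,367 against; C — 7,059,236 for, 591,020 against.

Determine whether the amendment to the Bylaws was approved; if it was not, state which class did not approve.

A: 3/5 of 938949 = 563369.40, rounded up to 563370; 563,370 required, 563,277 in favor — not approved.
B: 4/5 of 1608144 = 1286515.20, rounded up to 1286516; 1,286,516 required, 1,286,516 in favor — approved.
C: 4/5 of 8821233 = 7056986.40, rounded up to 7056987; 7,056,987 required, 7,059,236 in favor — approved.

Not approved — the A shares did not give the required vote.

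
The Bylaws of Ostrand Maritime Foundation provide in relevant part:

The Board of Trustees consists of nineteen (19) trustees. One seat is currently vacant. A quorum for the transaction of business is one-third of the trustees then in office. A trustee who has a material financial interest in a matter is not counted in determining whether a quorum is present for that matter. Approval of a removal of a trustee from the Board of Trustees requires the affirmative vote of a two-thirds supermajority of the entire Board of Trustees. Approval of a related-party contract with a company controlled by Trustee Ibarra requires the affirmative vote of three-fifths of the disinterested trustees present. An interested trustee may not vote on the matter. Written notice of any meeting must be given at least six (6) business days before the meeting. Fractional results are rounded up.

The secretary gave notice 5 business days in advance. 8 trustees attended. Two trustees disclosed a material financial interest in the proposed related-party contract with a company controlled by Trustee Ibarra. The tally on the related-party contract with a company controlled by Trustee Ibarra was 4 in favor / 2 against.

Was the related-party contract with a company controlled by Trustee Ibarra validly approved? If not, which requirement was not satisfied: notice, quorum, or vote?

Invalid — notice requirement not satisfied.

Notice: 5 business days given; 6 required (5 < 6). Not satisfied.
Quorum: 8 present, but the 2 interested trustees do not count, leaving 6. Quorum is 6. Satisfied.
Vote: the related-party contract with a company controlled by Trustee Ibarra requires three-fifths of the disinterested trustees present (8 − 2 = 6). 3/5 of 6 = 3.60, rounded up to 4, so 4 affirmative votes are needed; 4 voted in favor. Satisfied.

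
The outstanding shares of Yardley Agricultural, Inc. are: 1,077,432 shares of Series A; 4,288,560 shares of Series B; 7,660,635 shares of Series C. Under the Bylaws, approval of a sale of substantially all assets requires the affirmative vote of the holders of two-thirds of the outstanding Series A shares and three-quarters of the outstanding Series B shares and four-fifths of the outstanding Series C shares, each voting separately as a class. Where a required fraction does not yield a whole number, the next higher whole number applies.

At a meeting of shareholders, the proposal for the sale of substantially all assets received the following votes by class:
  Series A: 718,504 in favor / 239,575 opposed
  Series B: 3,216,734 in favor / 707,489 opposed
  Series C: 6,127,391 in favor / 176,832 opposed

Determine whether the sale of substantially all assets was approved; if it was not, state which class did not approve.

Series A: 2/3 of 1077432 = 718288; 718,288 required, 718,504 in favor — approved.
Series B: 3/4 of 4288560 = 3216420; 3,216,420 required, 3,216,734 in favor — approved.
Series C: 4/5 of 7660635 = 6128508; 6,128,508 required, 6,127,391 in favor — not approved.

Not approved — the Series C shares did not give the required vote.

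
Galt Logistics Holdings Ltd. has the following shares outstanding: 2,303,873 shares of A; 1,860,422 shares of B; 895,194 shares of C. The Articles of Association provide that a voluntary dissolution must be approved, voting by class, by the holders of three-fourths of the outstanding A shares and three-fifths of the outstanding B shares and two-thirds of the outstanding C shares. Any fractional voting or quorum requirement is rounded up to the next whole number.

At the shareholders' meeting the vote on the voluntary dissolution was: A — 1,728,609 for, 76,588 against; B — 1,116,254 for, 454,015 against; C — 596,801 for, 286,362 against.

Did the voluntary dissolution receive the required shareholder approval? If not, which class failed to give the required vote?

A: 3/4 of 2303873 = 1727904.75, rounded up to 1727905; 1,727,905 required, 1,728,609 in favor — approved.
B: 3/5 of 1860422 = 1116253.20, rounded up to 1116254; 1,116,254 required, 1,116,254 in favor — approved.
C: 2/3 of 895194 = 596796; 596,796 required, 596,801 in favor — approved.

Approved — every class gave the required vote.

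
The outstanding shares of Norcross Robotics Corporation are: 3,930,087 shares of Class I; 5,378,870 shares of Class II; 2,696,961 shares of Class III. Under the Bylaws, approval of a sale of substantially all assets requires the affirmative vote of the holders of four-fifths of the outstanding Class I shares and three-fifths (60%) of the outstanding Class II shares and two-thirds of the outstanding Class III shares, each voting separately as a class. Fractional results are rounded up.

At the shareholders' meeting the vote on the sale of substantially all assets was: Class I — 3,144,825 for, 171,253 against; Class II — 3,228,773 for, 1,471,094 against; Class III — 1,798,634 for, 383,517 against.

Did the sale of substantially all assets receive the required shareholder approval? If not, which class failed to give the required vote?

Class I: 4/5 of 3930087 = 3144069.60, rounded up to 3144070; 3,144,070 required, 3,144,825 in favor — approved.
Class II: 3/5 of 5378870 = 3227322; 3,227,322 required, 3,228,773 in favor — approved.
Class III: 2/3 of 2696961 = 1797974; 1,797,974 required, 1,798,634 in favor — approved.

Approved — every class gave the required vote.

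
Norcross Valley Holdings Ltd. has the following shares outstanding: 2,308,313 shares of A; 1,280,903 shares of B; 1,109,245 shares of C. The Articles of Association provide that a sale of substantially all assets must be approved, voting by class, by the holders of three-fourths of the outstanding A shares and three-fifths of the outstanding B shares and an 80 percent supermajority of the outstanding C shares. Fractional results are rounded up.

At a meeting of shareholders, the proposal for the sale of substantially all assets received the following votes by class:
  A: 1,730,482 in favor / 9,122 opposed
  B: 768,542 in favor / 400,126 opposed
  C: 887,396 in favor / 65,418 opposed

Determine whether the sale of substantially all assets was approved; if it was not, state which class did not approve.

Not approved — the A shares did not give the required vote.

A: 3/4 of 2308313 = 1731234.75, rounded up to 1731235; 1,731,235 required, 1,730,482 in favor — not approved.
B: 3/5 of 1280903 = 768541.80, rounded up to 768542; 768,542 required, 768,542 in favor — approved.
C: 4/5 of 1109245 = 887396; 887,396 required, 887,396 in favor — approved.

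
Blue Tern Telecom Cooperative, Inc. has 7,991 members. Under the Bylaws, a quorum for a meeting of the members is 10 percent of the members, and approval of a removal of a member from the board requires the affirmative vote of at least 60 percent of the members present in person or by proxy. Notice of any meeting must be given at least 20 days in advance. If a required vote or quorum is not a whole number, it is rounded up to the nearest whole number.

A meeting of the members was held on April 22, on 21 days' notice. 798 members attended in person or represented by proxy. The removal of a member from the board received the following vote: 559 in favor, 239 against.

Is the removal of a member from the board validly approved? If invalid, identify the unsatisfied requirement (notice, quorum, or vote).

Notice: 21 days given; 20 required. Satisfied.
Quorum: 10% of 7,991 = 799.10, rounded up to 800; 798 present. Not satisfied.
Vote: requires three-fifths of those present (798); 3/5 of 798 = 478.80, rounded up to 479, so 479 needed; 559 in favor. Satisfied.

Invalid — quorum requirement not satisfied.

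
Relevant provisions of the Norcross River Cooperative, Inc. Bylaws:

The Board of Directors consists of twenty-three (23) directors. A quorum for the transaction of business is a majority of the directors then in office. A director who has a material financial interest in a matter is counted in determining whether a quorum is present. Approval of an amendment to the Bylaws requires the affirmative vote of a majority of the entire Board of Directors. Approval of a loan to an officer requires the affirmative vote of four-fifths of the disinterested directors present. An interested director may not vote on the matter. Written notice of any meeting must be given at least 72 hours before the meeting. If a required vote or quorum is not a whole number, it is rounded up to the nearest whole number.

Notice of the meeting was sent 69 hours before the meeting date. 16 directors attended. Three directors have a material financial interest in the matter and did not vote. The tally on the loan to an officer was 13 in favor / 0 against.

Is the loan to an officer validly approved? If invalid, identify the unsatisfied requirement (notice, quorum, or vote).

Invalid — notice requirement not satisfied.

Notice: 69 hours given; 72 required (69 < 72). Not satisfied.
Quorum: 16 present (interested directors count toward quorum); quorum is 12. Satisfied.
Vote: the loan to an officer requires four-fifths of the disinterested directors present (16 − 3 = 13). 4/5 of 13 = 10.40, rounded up to 11, so 11 affirmative votes are needed; 13 voted in favor. Satisfied.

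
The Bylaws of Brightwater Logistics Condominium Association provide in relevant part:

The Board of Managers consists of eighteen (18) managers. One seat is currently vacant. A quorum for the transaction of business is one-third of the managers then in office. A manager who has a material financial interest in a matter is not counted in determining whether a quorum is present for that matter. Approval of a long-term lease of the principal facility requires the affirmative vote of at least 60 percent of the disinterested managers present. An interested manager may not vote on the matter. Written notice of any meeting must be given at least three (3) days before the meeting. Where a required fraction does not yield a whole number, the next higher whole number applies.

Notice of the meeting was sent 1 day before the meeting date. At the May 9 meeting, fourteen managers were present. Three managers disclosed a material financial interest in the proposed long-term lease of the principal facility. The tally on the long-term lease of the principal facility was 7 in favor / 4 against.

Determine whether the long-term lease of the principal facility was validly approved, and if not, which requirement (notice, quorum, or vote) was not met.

Notice: 1 day given; 3 required (1 < 3). Not satisfied.
Quorum: 14 present, but the 3 interested managers do not count, leaving 11. Quorum is 6. Satisfied.
Vote: the long-term lease of the principal facility requires three-fifths of the disinterested managers present (14 − 3 = 11). 3/5 of 11 = 6.60, rounded up to 7, so 7 affirmative votes are needed; 7 voted in favor. Satisfied.

Invalid — notice requirement not satisfied.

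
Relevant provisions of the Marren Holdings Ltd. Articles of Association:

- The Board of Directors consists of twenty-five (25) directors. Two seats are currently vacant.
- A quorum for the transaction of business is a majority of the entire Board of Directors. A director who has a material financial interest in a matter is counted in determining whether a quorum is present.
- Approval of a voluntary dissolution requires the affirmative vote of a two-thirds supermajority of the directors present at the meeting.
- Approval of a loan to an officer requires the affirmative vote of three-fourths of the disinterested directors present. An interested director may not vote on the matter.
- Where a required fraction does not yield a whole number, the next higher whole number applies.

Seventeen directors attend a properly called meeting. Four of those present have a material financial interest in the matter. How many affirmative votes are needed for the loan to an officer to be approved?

10

The loan to an officer requires three-fourths of the disinterested directors present (17 − 4 = 13).
3/4 of 13 = 9.75, rounded up to 10.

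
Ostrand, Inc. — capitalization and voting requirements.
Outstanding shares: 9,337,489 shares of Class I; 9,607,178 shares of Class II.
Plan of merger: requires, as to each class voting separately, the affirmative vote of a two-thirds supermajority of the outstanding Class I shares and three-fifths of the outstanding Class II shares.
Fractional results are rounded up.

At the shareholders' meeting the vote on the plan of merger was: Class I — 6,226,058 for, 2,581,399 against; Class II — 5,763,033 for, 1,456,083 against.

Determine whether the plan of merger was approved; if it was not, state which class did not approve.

Class I: 2/3 of 9337489 = 6224992.67, rounded up to 6224993; 6,224,993 required, 6,226,058 in favor — approved.
Class II: 3/5 of 9607178 = 5764306.80, rounded up to 5764307; 5,764,307 required, 5,763,033 in favor — not approved.

Not approved — the Class II shares did not give the required vote.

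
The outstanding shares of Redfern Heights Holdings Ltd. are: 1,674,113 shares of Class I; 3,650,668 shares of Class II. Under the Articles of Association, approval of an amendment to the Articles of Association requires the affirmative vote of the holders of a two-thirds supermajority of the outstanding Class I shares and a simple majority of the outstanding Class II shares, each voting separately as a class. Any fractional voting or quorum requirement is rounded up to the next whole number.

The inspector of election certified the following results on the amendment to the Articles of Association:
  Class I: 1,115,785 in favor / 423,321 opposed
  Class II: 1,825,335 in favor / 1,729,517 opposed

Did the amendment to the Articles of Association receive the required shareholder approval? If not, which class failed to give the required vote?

Class I: 2/3 of 1674113 = 1116075.33, rounded up to 1116076; 1,116,076 required, 1,115,785 in favor — not approved.
Class II: a majority of 3650668 is 1825335; 1,825,335 required, 1,825,335 in favor — approved.

Not approved — the Class I shares did not give the required vote.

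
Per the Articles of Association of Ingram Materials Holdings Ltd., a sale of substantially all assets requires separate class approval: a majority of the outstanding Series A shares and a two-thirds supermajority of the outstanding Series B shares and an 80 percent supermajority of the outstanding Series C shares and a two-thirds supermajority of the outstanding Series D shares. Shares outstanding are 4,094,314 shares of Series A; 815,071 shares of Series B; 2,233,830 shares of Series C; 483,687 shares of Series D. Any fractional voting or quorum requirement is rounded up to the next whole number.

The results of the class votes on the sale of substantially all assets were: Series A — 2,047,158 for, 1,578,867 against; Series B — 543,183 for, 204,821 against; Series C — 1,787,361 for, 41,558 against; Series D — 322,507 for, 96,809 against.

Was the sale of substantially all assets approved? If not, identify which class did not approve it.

Not approved — the Series B shares did not give the required vote.

Series A: a majority of 4094314 is 2047158; 2,047,158 required, 2,047,158 in favor — approved.
Series B: 2/3 of 815071 = 543380.67, rounded up to 543381; 543,381 required, 543,183 in favor — not approved.
Series C: 4/5 of 2233830 = 1787064; 1,787,064 required, 1,787,361 in favor — approved.
Series D: 2/3 of 483687 = 322458; 322,458 required, 322,507 in favor — approved.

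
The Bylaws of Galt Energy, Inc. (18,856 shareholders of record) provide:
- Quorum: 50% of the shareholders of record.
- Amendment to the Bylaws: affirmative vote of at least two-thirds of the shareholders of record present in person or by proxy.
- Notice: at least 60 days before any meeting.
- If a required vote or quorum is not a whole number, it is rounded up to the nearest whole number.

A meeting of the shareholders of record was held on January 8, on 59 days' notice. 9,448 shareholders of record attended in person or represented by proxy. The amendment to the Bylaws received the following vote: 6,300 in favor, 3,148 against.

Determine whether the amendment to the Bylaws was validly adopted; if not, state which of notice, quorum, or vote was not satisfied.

Invalid — notice requirement not satisfied.

Notice: 59 days given; 60 required. Not satisfied.
Quorum: 50% of 18,856 = 9,428; 9,448 present. Satisfied.
Vote: requires two-thirds of those present (9,448); 2/3 of 9448 = 6298.67, rounded up to 6299, so 6,299 needed; 6,300 in favor. Satisfied.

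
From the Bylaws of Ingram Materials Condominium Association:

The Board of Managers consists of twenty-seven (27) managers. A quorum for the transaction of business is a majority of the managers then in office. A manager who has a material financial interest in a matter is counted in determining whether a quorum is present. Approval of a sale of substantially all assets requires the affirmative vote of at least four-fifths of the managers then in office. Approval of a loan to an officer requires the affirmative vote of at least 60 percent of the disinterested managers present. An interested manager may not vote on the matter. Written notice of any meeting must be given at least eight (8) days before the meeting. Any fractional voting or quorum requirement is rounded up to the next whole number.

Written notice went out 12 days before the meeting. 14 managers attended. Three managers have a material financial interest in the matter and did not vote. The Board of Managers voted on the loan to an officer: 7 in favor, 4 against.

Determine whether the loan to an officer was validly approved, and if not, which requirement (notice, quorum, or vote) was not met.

Valid — all requirements satisfied.

Notice: 12 days given; 8 required (12 ≥ 8). Satisfied.
Quorum: 14 present (interested managers count toward quorum); quorum is 14. Satisfied.
Vote: the loan to an officer requires three-fifths of the disinterested managers present (14 − 3 = 11). 3/5 of 11 = 6.60, rounded up to 7, so 7 affirmative votes are needed; 7 voted in favor. Satisfied.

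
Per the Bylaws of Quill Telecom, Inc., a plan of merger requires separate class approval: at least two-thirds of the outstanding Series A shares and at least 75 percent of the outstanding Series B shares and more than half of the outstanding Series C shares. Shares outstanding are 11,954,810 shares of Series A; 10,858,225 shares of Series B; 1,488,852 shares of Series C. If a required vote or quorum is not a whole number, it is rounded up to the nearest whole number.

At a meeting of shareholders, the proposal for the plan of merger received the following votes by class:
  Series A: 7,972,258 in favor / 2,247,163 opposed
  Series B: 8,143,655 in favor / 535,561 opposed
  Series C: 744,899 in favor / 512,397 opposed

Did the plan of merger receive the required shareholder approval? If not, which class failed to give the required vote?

Series A: 2/3 of 11954810 = 7969873.33, rounded up to 7969874; 7,969,874 required, 7,972,258 in favor — approved.
Series B: 3/4 of 10858225 = 8143668.75, rounded up to 8143669; 8,143,669 required, 8,143,655 in favor — not approved.
Series C: a majority of 1488852 is 744427; 744,427 required, 744,899 in favor — approved.

Not approved — the Series B shares did not give the required vote.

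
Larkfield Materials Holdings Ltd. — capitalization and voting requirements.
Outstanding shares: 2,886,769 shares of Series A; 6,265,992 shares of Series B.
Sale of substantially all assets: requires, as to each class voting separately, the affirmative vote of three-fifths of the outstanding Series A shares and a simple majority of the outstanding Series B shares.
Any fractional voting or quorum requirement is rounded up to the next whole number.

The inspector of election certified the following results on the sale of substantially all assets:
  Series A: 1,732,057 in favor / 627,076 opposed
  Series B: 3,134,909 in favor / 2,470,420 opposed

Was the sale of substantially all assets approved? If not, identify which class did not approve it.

Series A: 3/5 of 2886769 = 1732061.40, rounded up to 1732062; 1,732,062 required, 1,732,057 in favor — not approved.
Series B: a majority of 6265992 is 3132997; 3,132,997 required, 3,134,909 in favor — approved.

Not approved — the Series A shares did not give the required vote.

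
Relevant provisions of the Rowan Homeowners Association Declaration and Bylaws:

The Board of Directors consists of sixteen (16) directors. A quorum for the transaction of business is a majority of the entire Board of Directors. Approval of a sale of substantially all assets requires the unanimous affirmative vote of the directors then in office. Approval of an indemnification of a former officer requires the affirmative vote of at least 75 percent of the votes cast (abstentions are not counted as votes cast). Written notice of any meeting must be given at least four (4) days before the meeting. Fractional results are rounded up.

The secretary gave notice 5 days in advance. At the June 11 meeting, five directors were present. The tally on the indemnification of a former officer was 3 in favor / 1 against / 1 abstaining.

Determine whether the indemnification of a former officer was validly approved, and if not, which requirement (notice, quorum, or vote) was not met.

Invalid — quorum requirement not satisfied.

Notice: 5 days given; 4 required (5 ≥ 4). Satisfied.
Quorum: 5 present; quorum is 9. Not satisfied.
Vote: the indemnification of a former officer requires three-fourths of the votes cast (5 present − 1 abstaining = 4). 3/4 of 4 = 3, so 3 affirmative votes are needed; 3 voted in favor. Satisfied. (Moot — without a quorum no business can be validly transacted.)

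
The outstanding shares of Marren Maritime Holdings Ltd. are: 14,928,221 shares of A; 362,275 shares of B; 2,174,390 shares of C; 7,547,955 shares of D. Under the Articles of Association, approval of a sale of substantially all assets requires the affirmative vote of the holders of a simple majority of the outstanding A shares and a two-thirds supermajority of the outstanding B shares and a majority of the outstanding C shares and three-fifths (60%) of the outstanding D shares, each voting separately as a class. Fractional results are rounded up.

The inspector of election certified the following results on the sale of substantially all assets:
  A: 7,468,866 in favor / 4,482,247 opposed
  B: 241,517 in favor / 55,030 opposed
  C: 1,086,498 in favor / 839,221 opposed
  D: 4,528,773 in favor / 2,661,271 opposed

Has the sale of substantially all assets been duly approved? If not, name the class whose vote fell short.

Not approved — the C shares did not give the required vote.

A: a majority of 14928221 is 7464111; 7,464,111 required, 7,468,866 in favor — approved.
B: 2/3 of 362275 = 241516.67, rounded up to 241517; 241,517 required, 241,517 in favor — approved.
C: a majority of 2174390 is 1087196; 1,087,196 required, 1,086,498 in favor — not approved.
D: 3/5 of 7547955 = 4528773; 4,528,773 required, 4,528,773 in favor — approved.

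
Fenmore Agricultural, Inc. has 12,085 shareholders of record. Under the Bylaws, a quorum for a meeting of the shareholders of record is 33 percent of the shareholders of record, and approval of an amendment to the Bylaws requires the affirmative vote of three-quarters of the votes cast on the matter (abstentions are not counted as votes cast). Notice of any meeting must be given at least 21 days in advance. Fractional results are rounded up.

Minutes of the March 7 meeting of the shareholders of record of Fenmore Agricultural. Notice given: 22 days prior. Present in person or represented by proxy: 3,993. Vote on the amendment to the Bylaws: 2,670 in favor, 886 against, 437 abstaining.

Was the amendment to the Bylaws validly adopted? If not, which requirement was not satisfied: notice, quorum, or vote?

Valid — all requirements satisfied.

Notice: 22 days given; 21 required. Satisfied.
Quorum: 33% of 12,085 = 3,988.05, rounded up to 3,989; 3,993 present. Satisfied.
Vote: requires three-fourths of the votes cast (3,993 − 437 abstaining = 3,556); 3/4 of 3556 = 2667, so 2,667 needed; 2,670 in favor. Satisfied.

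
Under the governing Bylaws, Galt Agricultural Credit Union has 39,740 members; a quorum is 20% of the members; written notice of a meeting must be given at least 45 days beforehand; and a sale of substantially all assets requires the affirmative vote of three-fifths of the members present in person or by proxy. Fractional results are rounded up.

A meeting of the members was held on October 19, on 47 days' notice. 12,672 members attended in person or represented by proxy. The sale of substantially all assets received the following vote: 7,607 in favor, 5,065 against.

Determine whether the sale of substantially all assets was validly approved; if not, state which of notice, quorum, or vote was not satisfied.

Notice: 47 days given; 45 required. Satisfied.
Quorum: 20% of 39,740 = 7,948; 12,672 present. Satisfied.
Vote: requires three-fifths of those present (12,672); 3/5 of 12672 = 7603.20, rounded up to 7604, so 7,604 needed; 7,607 in favor. Satisfied.

Valid — all requirements satisfied.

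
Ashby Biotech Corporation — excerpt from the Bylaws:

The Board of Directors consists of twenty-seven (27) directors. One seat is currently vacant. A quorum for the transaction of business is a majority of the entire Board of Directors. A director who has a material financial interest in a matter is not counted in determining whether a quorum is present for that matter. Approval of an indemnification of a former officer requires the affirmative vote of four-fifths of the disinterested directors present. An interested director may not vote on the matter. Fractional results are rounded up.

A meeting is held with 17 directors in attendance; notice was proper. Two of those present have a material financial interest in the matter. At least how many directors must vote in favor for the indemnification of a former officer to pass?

12

The indemnification of a former officer requires four-fifths of the disinterested directors present (17 − 2 = 15).
4/5 of 15 = 12.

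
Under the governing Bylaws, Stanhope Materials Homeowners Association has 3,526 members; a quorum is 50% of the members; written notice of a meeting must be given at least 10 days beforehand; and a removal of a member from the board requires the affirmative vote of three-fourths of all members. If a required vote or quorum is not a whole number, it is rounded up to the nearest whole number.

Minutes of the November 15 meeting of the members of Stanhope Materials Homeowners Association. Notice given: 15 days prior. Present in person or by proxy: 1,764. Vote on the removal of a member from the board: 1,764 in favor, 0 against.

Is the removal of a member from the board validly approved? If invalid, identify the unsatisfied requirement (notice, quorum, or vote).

Invalid — vote requirement not satisfied.

Notice: 15 days given; 10 required. Satisfied.
Quorum: 50% of 3,526 = 1,763; 1,764 present. Satisfied.
Vote: requires three-fourths of all members (3,526); 3/4 of 3526 = 2644.50, rounded up to 2645, so 2,645 needed; 1,764 in favor. Not satisfied.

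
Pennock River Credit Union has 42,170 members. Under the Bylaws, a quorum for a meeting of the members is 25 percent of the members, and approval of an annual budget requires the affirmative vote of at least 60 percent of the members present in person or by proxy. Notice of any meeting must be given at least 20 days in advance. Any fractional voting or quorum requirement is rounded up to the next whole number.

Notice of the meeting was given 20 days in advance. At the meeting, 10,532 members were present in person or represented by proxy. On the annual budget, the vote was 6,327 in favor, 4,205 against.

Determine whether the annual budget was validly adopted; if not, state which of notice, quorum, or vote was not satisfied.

Invalid — quorum requirement not satisfied.

Notice: 20 days given; 20 required. Satisfied.
Quorum: 25% of 42,170 = 10,542.50, rounded up to 10,543; 10,532 present. Not satisfied.
Vote: requires three-fifths of those present (10,532); 3/5 of 10532 = 6319.20, rounded up to 6320, so 6,320 needed; 6,327 in favor. Satisfied.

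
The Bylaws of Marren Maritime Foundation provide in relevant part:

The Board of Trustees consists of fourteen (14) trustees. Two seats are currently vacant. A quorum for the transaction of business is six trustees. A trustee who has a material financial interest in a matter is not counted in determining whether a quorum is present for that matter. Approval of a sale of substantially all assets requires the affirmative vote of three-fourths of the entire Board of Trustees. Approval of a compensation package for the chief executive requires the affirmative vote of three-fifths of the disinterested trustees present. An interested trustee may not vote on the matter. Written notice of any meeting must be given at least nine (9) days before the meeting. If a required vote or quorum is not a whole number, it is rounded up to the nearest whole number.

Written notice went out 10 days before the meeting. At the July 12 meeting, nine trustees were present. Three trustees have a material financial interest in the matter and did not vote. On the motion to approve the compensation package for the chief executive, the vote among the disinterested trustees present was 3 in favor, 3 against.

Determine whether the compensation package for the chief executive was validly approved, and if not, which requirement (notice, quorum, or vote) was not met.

Invalid — vote requirement not satisfied.

Notice: 10 days given; 9 required (10 ≥ 9). Satisfied.
Quorum: 9 present, but the 3 interested trustees do not count, leaving 6. Quorum is 6. Satisfied.
Vote: the compensation package for the chief executive requires three-fifths of the disinterested trustees present (9 − 3 = 6). 3/5 of 6 = 3.60, rounded up to 4, so 4 affirmative votes are needed; 3 voted in favor. Not satisfied.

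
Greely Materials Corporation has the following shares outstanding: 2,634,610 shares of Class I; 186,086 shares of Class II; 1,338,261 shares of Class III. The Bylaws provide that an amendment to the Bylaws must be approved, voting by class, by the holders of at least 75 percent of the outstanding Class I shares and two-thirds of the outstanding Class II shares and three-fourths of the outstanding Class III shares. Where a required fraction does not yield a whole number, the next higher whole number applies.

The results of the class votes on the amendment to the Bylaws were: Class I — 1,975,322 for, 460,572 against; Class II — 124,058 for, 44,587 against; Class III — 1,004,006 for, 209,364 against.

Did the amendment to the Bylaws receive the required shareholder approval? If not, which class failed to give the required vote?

Class I: 3/4 of 2634610 = 1975957.50, rounded up to 1975958; 1,975,958 required, 1,975,322 in favor — not approved.
Class II: 2/3 of 186086 = 124057.33, rounded up to 124058; 124,058 required, 124,058 in favor — approved.
Class III: 3/4 of 1338261 = 1003695.75, rounded up to 1003696; 1,003,696 required, 1,004,006 in favor — approved.

Not approved — the Class I shares did not give the required vote.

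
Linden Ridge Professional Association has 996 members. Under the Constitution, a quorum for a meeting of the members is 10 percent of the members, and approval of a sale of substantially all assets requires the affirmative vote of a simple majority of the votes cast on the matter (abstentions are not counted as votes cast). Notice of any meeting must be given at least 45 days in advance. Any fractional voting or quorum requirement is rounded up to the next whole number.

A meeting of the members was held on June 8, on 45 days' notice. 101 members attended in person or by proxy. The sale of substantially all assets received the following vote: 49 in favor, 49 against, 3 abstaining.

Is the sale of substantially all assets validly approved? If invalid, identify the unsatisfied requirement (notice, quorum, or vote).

Invalid — vote requirement not satisfied.

Notice: 45 days given; 45 required. Satisfied.
Quorum: 10% of 996 = 99.60, rounded up to 100; 101 present. Satisfied.
Vote: requires a majority of the votes cast (101 − 3 abstaining = 98); a majority of 98 is 50, so 50 needed; 49 in favor. Not satisfied.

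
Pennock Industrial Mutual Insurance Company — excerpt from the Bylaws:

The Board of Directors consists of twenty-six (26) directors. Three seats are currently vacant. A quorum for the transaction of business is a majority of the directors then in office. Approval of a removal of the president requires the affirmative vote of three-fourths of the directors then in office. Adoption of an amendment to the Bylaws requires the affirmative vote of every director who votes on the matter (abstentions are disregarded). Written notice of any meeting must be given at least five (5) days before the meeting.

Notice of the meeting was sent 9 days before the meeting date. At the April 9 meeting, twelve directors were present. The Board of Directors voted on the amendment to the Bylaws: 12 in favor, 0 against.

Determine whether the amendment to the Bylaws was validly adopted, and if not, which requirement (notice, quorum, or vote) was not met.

Notice: 9 days given; 5 required (9 ≥ 5). Satisfied.
Quorum: 12 present; quorum is 12. Satisfied.
Vote: the amendment to the Bylaws requires the unanimous vote of the votes cast (12). Unanimous means all 12, so 12 affirmative votes are needed; 12 voted in favor. Satisfied.

Valid — all requirements satisfied.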